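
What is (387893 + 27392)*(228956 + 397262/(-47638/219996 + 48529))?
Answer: 507572395238554613240/5338069123 ≈ 9.5085e+10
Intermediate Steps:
(387893 + 27392)*(228956 + 397262/(-47638/219996 + 48529)) = 415285*(228956 + 397262/(-47638*1/219996 + 48529)) = 415285*(228956 + 397262/(-23819/109998 + 48529)) = 415285*(228956 + 397262/(5338069123/109998)) = 415285*(228956 + 397262*(109998/5338069123)) = 415285*(228956 + 43698025476/5338069123) = 415285*(1222226652151064/5338069123) = 507572395238554613240/5338069123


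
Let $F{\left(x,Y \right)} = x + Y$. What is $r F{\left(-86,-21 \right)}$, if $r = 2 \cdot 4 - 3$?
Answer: $-535$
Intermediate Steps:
$F{\left(x,Y \right)} = Y + x$
$r = 5$ ($r = 8 - 3 = 5$)
$r F{\left(-86,-21 \right)} = 5 \left(-21 - 86\right) = 5 \left(-107\right) = -535$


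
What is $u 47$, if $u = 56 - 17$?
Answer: $1833$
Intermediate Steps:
$u = 39$ ($u = 56 - 17 = 39$)
$u 47 = 39 \cdot 47 = 1833$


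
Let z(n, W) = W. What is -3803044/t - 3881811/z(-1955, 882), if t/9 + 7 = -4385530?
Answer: -17023453069195/3868043634 ≈ -4401.0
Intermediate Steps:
t = -39469833 (t = -63 + 9*(-4385530) = -63 - 39469770 = -39469833)
-3803044/t - 3881811/z(-1955, 882) = -3803044/(-39469833) - 3881811/882 = -3803044*(-1/39469833) - 3881811*1/882 = 3803044/39469833 - 1293937/294 = -17023453069195/3868043634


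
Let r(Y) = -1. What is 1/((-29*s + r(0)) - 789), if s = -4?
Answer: -1/674 ≈ -0.0014837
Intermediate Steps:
1/((-29*s + r(0)) - 789) = 1/((-29*(-4) - 1) - 789) = 1/((116 - 1) - 789) = 1/(115 - 789) = 1/(-674) = -1/674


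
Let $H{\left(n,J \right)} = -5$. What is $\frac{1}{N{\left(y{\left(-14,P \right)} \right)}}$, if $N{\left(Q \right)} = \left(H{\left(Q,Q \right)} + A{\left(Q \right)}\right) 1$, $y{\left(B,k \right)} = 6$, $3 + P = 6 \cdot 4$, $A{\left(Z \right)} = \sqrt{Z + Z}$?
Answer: $- \frac{5}{13} - \frac{2 \sqrt{3}}{13} \approx -0.65108$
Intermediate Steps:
$A{\left(Z \right)} = \sqrt{2} \sqrt{Z}$ ($A{\left(Z \right)} = \sqrt{2 Z} = \sqrt{2} \sqrt{Z}$)
$P = 21$ ($P = -3 + 6 \cdot 4 = -3 + 24 = 21$)
$N{\left(Q \right)} = -5 + \sqrt{2} \sqrt{Q}$ ($N{\left(Q \right)} = \left(-5 + \sqrt{2} \sqrt{Q}\right) 1 = -5 + \sqrt{2} \sqrt{Q}$)
$\frac{1}{N{\left(y{\left(-14,P \right)} \right)}} = \frac{1}{-5 + \sqrt{2} \sqrt{6}} = \frac{1}{-5 + 2 \sqrt{3}}$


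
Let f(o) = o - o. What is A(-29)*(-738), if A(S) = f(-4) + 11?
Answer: -8118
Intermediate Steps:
f(o) = 0
A(S) = 11 (A(S) = 0 + 11 = 11)
A(-29)*(-738) = 11*(-738) = -8118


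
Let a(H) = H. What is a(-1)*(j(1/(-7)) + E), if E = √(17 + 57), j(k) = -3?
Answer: 3 - √74 ≈ -5.6023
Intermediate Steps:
E = √74 ≈ 8.6023
a(-1)*(j(1/(-7)) + E) = -(-3 + √74) = 3 - √74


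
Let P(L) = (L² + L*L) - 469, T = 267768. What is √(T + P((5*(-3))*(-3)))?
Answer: √271349 ≈ 520.91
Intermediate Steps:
P(L) = -469 + 2*L² (P(L) = (L² + L²) - 469 = 2*L² - 469 = -469 + 2*L²)
√(T + P((5*(-3))*(-3))) = √(267768 + (-469 + 2*((5*(-3))*(-3))²)) = √(267768 + (-469 + 2*(-15*(-3))²)) = √(267768 + (-469 + 2*45²)) = √(267768 + (-469 + 2*2025)) = √(267768 + (-469 + 4050)) = √(267768 + 3581) = √271349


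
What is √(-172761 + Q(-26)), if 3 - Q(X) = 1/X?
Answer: I*√116784382/26 ≈ 415.64*I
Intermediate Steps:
Q(X) = 3 - 1/X
√(-172761 + Q(-26)) = √(-172761 + (3 - 1/(-26))) = √(-172761 + (3 - 1*(-1/26))) = √(-172761 + (3 + 1/26)) = √(-172761 + 79/26) = √(-4491707/26) = I*√116784382/26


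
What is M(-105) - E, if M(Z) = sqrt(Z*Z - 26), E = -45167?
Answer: 45167 + sqrt(10999) ≈ 45272.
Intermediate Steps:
M(Z) = sqrt(-26 + Z**2) (M(Z) = sqrt(Z**2 - 26) = sqrt(-26 + Z**2))
M(-105) - E = sqrt(-26 + (-105)**2) - 1*(-45167) = sqrt(-26 + 11025) + 45167 = sqrt(10999) + 45167 = 45167 + sqrt(10999)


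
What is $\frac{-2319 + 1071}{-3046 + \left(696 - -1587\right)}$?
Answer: $\frac{1248}{763} \approx 1.6356$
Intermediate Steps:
$\frac{-2319 + 1071}{-3046 + \left(696 - -1587\right)} = - \frac{1248}{-3046 + \left(696 + 1587\right)} = - \frac{1248}{-3046 + 2283} = - \frac{1248}{-763} = \left(-1248\right) \left(- \frac{1}{763}\right) = \frac{1248}{763}$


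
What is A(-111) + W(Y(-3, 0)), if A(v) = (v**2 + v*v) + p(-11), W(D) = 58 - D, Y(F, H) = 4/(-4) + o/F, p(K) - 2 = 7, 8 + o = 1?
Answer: 74123/3 ≈ 24708.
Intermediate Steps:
o = -7 (o = -8 + 1 = -7)
p(K) = 9 (p(K) = 2 + 7 = 9)
Y(F, H) = -1 - 7/F (Y(F, H) = 4/(-4) - 7/F = 4*(-1/4) - 7/F = -1 - 7/F)
A(v) = 9 + 2*v**2 (A(v) = (v**2 + v*v) + 9 = (v**2 + v**2) + 9 = 2*v**2 + 9 = 9 + 2*v**2)
A(-111) + W(Y(-3, 0)) = (9 + 2*(-111)**2) + (58 - (-7 - 1*(-3))/(-3)) = (9 + 2*12321) + (58 - (-1)*(-7 + 3)/3) = (9 + 24642) + (58 - (-1)*(-4)/3) = 24651 + (58 - 1*4/3) = 24651 + (58 - 4/3) = 24651 + 170/3 = 74123/3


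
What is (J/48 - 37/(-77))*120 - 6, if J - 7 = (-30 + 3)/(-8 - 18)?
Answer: 287321/4004 ≈ 71.759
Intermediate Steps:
J = 209/26 (J = 7 + (-30 + 3)/(-8 - 18) = 7 - 27/(-26) = 7 - 27*(-1/26) = 7 + 27/26 = 209/26 ≈ 8.0385)
(J/48 - 37/(-77))*120 - 6 = ((209/26)/48 - 37/(-77))*120 - 6 = ((209/26)*(1/48) - 37*(-1/77))*120 - 6 = (209/1248 + 37/77)*120 - 6 = (62269/96096)*120 - 6 = 311345/4004 - 6 = 287321/4004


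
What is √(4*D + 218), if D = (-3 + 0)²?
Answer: √254 ≈ 15.937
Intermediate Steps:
D = 9 (D = (-3)² = 9)
√(4*D + 218) = √(4*9 + 218) = √(36 + 218) = √254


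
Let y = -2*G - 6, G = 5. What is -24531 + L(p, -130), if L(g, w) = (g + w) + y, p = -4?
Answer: -24681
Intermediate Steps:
y = -16 (y = -2*5 - 6 = -10 - 6 = -16)
L(g, w) = -16 + g + w (L(g, w) = (g + w) - 16 = -16 + g + w)
-24531 + L(p, -130) = -24531 + (-16 - 4 - 130) = -24531 - 150 = -24681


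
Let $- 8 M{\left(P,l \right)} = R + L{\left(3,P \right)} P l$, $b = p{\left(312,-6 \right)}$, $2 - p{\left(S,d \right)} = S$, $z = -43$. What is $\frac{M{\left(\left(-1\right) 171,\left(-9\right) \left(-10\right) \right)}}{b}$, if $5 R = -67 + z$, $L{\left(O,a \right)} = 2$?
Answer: $- \frac{15401}{1240} \approx -12.42$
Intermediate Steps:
$p{\left(S,d \right)} = 2 - S$
$R = -22$ ($R = \frac{-67 - 43}{5} = \frac{1}{5} \left(-110\right) = -22$)
$b = -310$ ($b = 2 - 312 = -310$)
$M{\left(P,l \right)} = \frac{11}{4} - \frac{P l}{4}$ ($M{\left(P,l \right)} = - \frac{-22 + 2 P l}{8} = \frac{11}{4} - \frac{P l}{4}$)
$\frac{M{\left(\left(-1\right) 171,\left(-9\right) \left(-10\right) \right)}}{b} = \frac{\frac{11}{4} - \frac{\left(-1\right) 171 \left(\left(-9\right) \left(-10\right)\right)}{4}}{-310} = \left(\frac{11}{4} - \left(- \frac{171}{4}\right) 90\right) \left(- \frac{1}{310}\right) = \left(\frac{11}{4} + \frac{7695}{2}\right) \left(- \frac{1}{310}\right) = \frac{15401}{4} \left(- \frac{1}{310}\right) = - \frac{15401}{1240}$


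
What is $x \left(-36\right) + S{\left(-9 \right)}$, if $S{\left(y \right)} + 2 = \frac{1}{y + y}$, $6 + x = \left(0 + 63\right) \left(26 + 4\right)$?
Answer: $- \frac{1220869}{18} \approx -67826.0$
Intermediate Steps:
$x = 1884$ ($x = -6 + \left(0 + 63\right) \left(26 + 4\right) = -6 + 63 \cdot 30 = -6 + 1890 = 1884$)
$S{\left(y \right)} = -2 + \frac{1}{2 y}$ ($S{\left(y \right)} = -2 + \frac{1}{y + y} = -2 + \frac{1}{2 y}$)
$x \left(-36\right) + S{\left(-9 \right)} = 1884 \left(-36\right) - \left(2 - \frac{1}{2 \left(-9\right)}\right) = -67824 + \left(-2 + \frac{1}{2} \left(- \frac{1}{9}\right)\right) = -67824 - \frac{37}{18} = - \frac{1220869}{18}$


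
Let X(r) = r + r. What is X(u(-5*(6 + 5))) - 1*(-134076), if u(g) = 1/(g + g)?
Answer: 7374179/55 ≈ 1.3408e+5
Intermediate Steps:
u(g) = 1/(2*g)
X(r) = 2*r
X(u(-5*(6 + 5))) - 1*(-134076) = 2*(1/(2*((-5*(6 + 5))))) - 1*(-134076) = 2*(1/(2*((-5*11)))) + 134076 = 2*((½)/(-55)) + 134076 = 2*((½)*(-1/55)) + 134076 = 2*(-1/110) + 134076 = -1/55 + 134076 = 7374179/55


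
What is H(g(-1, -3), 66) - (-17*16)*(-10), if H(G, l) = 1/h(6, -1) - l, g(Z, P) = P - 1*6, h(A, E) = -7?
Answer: -19503/7 ≈ -2786.1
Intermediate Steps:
g(Z, P) = -6 + P (g(Z, P) = P - 6 = -6 + P)
H(G, l) = -⅐ - l (H(G, l) = 1/(-7) - l = -⅐ - l)
H(g(-1, -3), 66) - (-17*16)*(-10) = (-⅐ - 1*66) - (-17*16)*(-10) = (-⅐ - 66) - (-272)*(-10) = -463/7 - 1*2720 = -463/7 - 2720 = -19503/7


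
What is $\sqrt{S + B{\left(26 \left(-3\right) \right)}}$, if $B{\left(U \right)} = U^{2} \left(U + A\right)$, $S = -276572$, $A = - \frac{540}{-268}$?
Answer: $\frac{4 i \sqrt{207297866}}{67} \approx 859.57 i$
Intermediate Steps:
$A = \frac{135}{67}$ ($A = \left(-540\right) \left(- \frac{1}{268}\right) = \frac{135}{67} \approx 2.0149$)
$B{\left(U \right)} = U^{2} \left(\frac{135}{67} + U\right)$ ($B{\left(U \right)} = U^{2} \left(U + \frac{135}{67}\right) = U^{2} \left(\frac{135}{67} + U\right)$)
$\sqrt{S + B{\left(26 \left(-3\right) \right)}} = \sqrt{-276572 + \left(26 \left(-3\right)\right)^{2} \left(\frac{135}{67} + 26 \left(-3\right)\right)} = \sqrt{-276572 + \left(-78\right)^{2} \left(\frac{135}{67} - 78\right)} = \sqrt{-276572 + 6084 \left(- \frac{5091}{67}\right)} = \sqrt{-276572 - \frac{30973644}{67}} = \sqrt{- \frac{49503968}{67}} = \frac{4 i \sqrt{207297866}}{67}$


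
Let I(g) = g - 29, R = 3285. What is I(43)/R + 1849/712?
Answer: 6083933/2338920 ≈ 2.6012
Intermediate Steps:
I(g) = -29 + g
I(43)/R + 1849/712 = (-29 + 43)/3285 + 1849/712 = 14*(1/3285) + 1849*(1/712) = 14/3285 + 1849/712 = 6083933/2338920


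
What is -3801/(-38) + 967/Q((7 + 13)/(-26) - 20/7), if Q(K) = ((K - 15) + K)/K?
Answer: 1321547/5130 ≈ 257.61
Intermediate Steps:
Q(K) = (-15 + 2*K)/K (Q(K) = ((-15 + K) + K)/K = (-15 + 2*K)/K)
-3801/(-38) + 967/Q((7 + 13)/(-26) - 20/7) = -3801/(-38) + 967/(2 - 15/((7 + 13)/(-26) - 20/7)) = -3801*(-1/38) + 967/(2 - 15/(20*(-1/26) - 20*1/7)) = 3801/38 + 967/(2 - 15/(-10/13 - 20/7)) = 3801/38 + 967/(2 - 15/(-330/91)) = 3801/38 + 967/(2 - 15*(-91/330)) = 3801/38 + 967/(2 + 91/22) = 3801/38 + 967/(135/22) = 3801/38 + 967*(22/135) = 3801/38 + 21274/135 = 1321547/5130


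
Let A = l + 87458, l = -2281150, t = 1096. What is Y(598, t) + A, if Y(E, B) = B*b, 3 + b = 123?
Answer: -2062172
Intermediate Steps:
b = 120 (b = -3 + 123 = 120)
Y(E, B) = 120*B (Y(E, B) = B*120 = 120*B)
A = -2193692 (A = -2281150 + 87458 = -2193692)
Y(598, t) + A = 120*1096 - 2193692 = 131520 - 2193692 = -2062172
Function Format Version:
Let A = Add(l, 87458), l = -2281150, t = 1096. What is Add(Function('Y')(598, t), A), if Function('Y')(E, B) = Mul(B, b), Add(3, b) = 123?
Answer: -2062172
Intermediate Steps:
b = 120 (b = Add(-3, 123) = 120)
Function('Y')(E, B) = Mul(120, B) (Function('Y')(E, B) = Mul(B, 120) = Mul(120, B))
A = -2193692 (A = Add(-2281150, 87458) = -2193692)
Add(Function('Y')(598, t), A) = Add(Mul(120, 1096), -2193692) = Add(131520, -2193692) = -2062172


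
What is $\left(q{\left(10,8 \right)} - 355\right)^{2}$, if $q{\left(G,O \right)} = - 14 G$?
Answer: $245025$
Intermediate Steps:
$\left(q{\left(10,8 \right)} - 355\right)^{2} = \left(\left(-14\right) 10 - 355\right)^{2} = \left(-140 - 355\right)^{2} = \left(-495\right)^{2} = 245025$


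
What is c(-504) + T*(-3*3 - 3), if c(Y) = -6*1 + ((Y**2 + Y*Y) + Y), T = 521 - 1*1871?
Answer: 523722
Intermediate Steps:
T = -1350 (T = 521 - 1871 = -1350)
c(Y) = -6 + Y + 2*Y**2 (c(Y) = -6 + ((Y**2 + Y**2) + Y) = -6 + (2*Y**2 + Y) = -6 + (Y + 2*Y**2) = -6 + Y + 2*Y**2)
c(-504) + T*(-3*3 - 3) = (-6 - 504 + 2*(-504)**2) - 1350*(-3*3 - 3) = (-6 - 504 + 2*254016) - 1350*(-9 - 3) = (-6 - 504 + 508032) - 1350*(-12) = 507522 + 16200 = 523722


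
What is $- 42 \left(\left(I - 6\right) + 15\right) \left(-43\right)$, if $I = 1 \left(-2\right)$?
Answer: $12642$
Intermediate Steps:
$I = -2$
$- 42 \left(\left(I - 6\right) + 15\right) \left(-43\right) = - 42 \left(\left(-2 - 6\right) + 15\right) \left(-43\right) = - 42 \left(-8 + 15\right) \left(-43\right) = \left(-42\right) 7 \left(-43\right) = \left(-294\right) \left(-43\right) = 12642$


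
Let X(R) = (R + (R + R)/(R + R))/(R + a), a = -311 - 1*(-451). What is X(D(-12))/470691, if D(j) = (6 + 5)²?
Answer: 122/122850351 ≈ 9.9308e-7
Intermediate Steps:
a = 140 (a = -311 + 451 = 140)
D(j) = 121 (D(j) = 11² = 121)
X(R) = (1 + R)/(140 + R) (X(R) = (R + (R + R)/(R + R))/(R + 140) = (R + (2*R)/((2*R)))/(140 + R) = (R + (2*R)*(1/(2*R)))/(140 + R) = (R + 1)/(140 + R) = (1 + R)/(140 + R))
X(D(-12))/470691 = ((1 + 121)/(140 + 121))/470691 = (122/261)*(1/470691) = 122/122850351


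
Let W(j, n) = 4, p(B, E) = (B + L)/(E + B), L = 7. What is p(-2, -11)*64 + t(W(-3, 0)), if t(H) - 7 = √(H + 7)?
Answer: -229/13 + √11 ≈ -14.299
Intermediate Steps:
p(B, E) = (7 + B)/(B + E) (p(B, E) = (B + 7)/(E + B) = (7 + B)/(B + E))
t(H) = 7 + √(7 + H) (t(H) = 7 + √(H + 7) = 7 + √(7 + H))
p(-2, -11)*64 + t(W(-3, 0)) = ((7 - 2)/(-2 - 11))*64 + (7 + √(7 + 4)) = (5/(-13))*64 + (7 + √11) = -1/13*5*64 + (7 + √11) = -5/13*64 + (7 + √11) = -320/13 + (7 + √11) = -229/13 + √11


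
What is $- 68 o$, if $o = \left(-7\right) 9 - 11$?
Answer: $5032$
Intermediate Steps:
$o = -74$ ($o = -63 - 11 = -74$)
$- 68 o = \left(-68\right) \left(-74\right) = 5032$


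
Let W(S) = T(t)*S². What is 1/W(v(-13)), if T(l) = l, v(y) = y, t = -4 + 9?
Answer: 1/845 ≈ 0.0011834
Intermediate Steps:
t = 5
W(S) = 5*S²
1/W(v(-13)) = 1/(5*(-13)²) = 1/(5*169) = 1/845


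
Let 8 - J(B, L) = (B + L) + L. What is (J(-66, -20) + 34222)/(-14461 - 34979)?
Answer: -1073/1545 ≈ -0.69450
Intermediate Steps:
J(B, L) = 8 - B - 2*L (J(B, L) = 8 - ((B + L) + L) = 8 - (B + 2*L) = 8 + (-B - 2*L) = 8 - B - 2*L)
(J(-66, -20) + 34222)/(-14461 - 34979) = ((8 - 1*(-66) - 2*(-20)) + 34222)/(-14461 - 34979) = ((8 + 66 + 40) + 34222)/(-49440) = (114 + 34222)*(-1/49440) = 34336*(-1/49440) = -1073/1545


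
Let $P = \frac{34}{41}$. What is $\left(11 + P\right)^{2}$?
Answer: $\frac{235225}{1681} \approx 139.93$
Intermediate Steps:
$P = \frac{34}{41}$ ($P = 34 \cdot \frac{1}{41} = \frac{34}{41} \approx 0.82927$)
$\left(11 + P\right)^{2} = \left(11 + \frac{34}{41}\right)^{2} = \left(\frac{485}{41}\right)^{2} = \frac{235225}{1681}$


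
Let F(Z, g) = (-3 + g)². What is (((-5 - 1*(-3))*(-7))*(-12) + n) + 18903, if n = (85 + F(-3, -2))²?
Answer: 30835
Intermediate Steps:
n = 12100 (n = (85 + (-3 - 2)²)² = (85 + (-5)²)² = (85 + 25)² = 110² = 12100)
(((-5 - 1*(-3))*(-7))*(-12) + n) + 18903 = (((-5 - 1*(-3))*(-7))*(-12) + 12100) + 18903 = (((-5 + 3)*(-7))*(-12) + 12100) + 18903 = (-2*(-7)*(-12) + 12100) + 18903 = (14*(-12) + 12100) + 18903 = (-168 + 12100) + 18903 = 11932 + 18903 = 30835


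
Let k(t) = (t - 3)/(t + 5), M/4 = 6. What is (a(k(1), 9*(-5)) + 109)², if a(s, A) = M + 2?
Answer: 18225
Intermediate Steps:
M = 24 (M = 4*6 = 24)
k(t) = (-3 + t)/(5 + t)
a(s, A) = 26 (a(s, A) = 24 + 2 = 26)
(a(k(1), 9*(-5)) + 109)² = (26 + 109)² = 135² = 18225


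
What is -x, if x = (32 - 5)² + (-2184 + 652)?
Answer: 803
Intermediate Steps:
x = -803 (x = 27² - 1532 = 729 - 1532 = -803)
-x = -1*(-803) = 803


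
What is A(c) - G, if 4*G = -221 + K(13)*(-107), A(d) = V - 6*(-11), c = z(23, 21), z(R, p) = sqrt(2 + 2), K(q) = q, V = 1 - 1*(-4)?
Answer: 474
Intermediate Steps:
V = 5 (V = 1 + 4 = 5)
z(R, p) = 2 (z(R, p) = sqrt(4) = 2)
c = 2
A(d) = 71 (A(d) = 5 - 6*(-11) = 5 + 66 = 71)
G = -403 (G = (-221 + 13*(-107))/4 = (-221 - 1391)/4 = (1/4)*(-1612) = -403)
A(c) - G = 71 - 1*(-403) = 71 + 403 = 474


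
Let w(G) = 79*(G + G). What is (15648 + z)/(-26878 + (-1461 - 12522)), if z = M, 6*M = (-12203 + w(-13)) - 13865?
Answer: -10961/40861 ≈ -0.26825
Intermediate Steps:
w(G) = 158*G (w(G) = 79*(2*G) = 158*G)
M = -4687 (M = ((-12203 + 158*(-13)) - 13865)/6 = ((-12203 - 2054) - 13865)/6 = (-14257 - 13865)/6 = (⅙)*(-28122) = -4687)
z = -4687
(15648 + z)/(-26878 + (-1461 - 12522)) = (15648 - 4687)/(-26878 + (-1461 - 12522)) = 10961/(-26878 - 13983) = 10961/(-40861) = 10961*(-1/40861) = -10961/40861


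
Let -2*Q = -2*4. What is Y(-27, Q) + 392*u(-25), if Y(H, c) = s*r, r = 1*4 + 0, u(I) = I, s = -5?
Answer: -9820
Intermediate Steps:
Q = 4 (Q = -(-1)*4 = -½*(-8) = 4)
r = 4 (r = 4 + 0 = 4)
Y(H, c) = -20 (Y(H, c) = -5*4 = -20)
Y(-27, Q) + 392*u(-25) = -20 + 392*(-25) = -20 - 9800 = -9820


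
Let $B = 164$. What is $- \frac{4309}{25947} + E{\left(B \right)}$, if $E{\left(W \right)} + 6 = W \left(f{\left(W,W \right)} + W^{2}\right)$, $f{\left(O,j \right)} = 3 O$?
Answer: $\frac{3759490823}{837} \approx 4.4916 \cdot 10^{6}$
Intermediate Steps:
$E{\left(W \right)} = -6 + W \left(W^{2} + 3 W\right)$ ($E{\left(W \right)} = -6 + W \left(3 W + W^{2}\right) = -6 + W \left(W^{2} + 3 W\right)$)
$- \frac{4309}{25947} + E{\left(B \right)} = - \frac{4309}{25947} + \left(-6 + 164^{3} + 3 \cdot 164^{2}\right) = \left(-4309\right) \frac{1}{25947} + \left(-6 + 4410944 + 3 \cdot 26896\right) = - \frac{139}{837} + \left(-6 + 4410944 + 80688\right) = - \frac{139}{837} + 4491626 = \frac{3759490823}{837}$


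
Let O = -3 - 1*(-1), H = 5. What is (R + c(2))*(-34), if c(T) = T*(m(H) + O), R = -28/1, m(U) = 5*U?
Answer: -612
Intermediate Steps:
R = -28 (R = -28*1 = -28)
O = -2 (O = -3 + 1 = -2)
c(T) = 23*T (c(T) = T*(5*5 - 2) = T*(25 - 2) = T*23 = 23*T)
(R + c(2))*(-34) = (-28 + 23*2)*(-34) = (-28 + 46)*(-34) = 18*(-34) = -612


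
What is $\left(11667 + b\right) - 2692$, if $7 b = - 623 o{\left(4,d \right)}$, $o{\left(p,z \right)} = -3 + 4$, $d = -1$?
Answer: $8886$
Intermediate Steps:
$o{\left(p,z \right)} = 1$
$b = -89$ ($b = \frac{\left(-623\right) 1}{7} = \frac{1}{7} \left(-623\right) = -89$)
$\left(11667 + b\right) - 2692 = \left(11667 - 89\right) - 2692 = 11578 + \left(-8327 + 5635\right) = 11578 - 2692 = 8886$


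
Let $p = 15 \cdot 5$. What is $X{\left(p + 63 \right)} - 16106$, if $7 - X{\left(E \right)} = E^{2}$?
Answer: $-35143$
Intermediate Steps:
$p = 75$
$X{\left(E \right)} = 7 - E^{2}$
$X{\left(p + 63 \right)} - 16106 = \left(7 - \left(75 + 63\right)^{2}\right) - 16106 = \left(7 - 138^{2}\right) - 16106 = \left(7 - 19044\right) - 16106 = -19037 - 16106 = -35143$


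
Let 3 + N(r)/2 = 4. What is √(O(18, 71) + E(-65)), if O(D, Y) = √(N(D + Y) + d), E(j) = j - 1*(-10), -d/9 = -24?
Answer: √(-55 + √218) ≈ 6.3431*I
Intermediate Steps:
N(r) = 2 (N(r) = -6 + 2*4 = -6 + 8 = 2)
d = 216 (d = -9*(-24) = 216)
E(j) = 10 + j (E(j) = j + 10 = 10 + j)
O(D, Y) = √218 (O(D, Y) = √(2 + 216) = √218)
√(O(18, 71) + E(-65)) = √(√218 + (10 - 65)) = √(√218 - 55) = √(-55 + √218)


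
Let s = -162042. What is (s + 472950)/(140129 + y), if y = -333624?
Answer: -310908/193495 ≈ -1.6068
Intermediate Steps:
(s + 472950)/(140129 + y) = (-162042 + 472950)/(140129 - 333624) = 310908/(-193495) = 310908*(-1/193495) = -310908/193495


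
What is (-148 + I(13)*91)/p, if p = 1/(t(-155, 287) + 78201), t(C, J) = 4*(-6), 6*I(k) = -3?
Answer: -30254499/2 ≈ -1.5127e+7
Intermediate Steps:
I(k) = -½ (I(k) = (⅙)*(-3) = -½)
t(C, J) = -24
p = 1/78177 (p = 1/(-24 + 78201) = 1/78177 ≈ 1.2791e-5)
(-148 + I(13)*91)/p = (-148 - ½*91)/(1/78177) = (-148 - 91/2)*78177 = -387/2*78177 = -30254499/2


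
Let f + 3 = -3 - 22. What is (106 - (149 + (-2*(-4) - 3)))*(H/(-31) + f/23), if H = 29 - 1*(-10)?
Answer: 84720/713 ≈ 118.82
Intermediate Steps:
f = -28 (f = -3 + (-3 - 22) = -3 - 25 = -28)
H = 39 (H = 29 + 10 = 39)
(106 - (149 + (-2*(-4) - 3)))*(H/(-31) + f/23) = (106 - (149 + (-2*(-4) - 3)))*(39/(-31) - 28/23) = (106 - (149 + (8 - 3)))*(39*(-1/31) - 28*1/23) = (106 - (149 + 5))*(-39/31 - 28/23) = (106 - 1*154)*(-1765/713) = (106 - 154)*(-1765/713) = -48*(-1765/713) = 84720/713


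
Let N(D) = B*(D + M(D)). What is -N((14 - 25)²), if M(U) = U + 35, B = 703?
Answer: -194731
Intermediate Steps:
M(U) = 35 + U
N(D) = 24605 + 1406*D (N(D) = 703*(D + (35 + D)) = 703*(35 + 2*D) = 24605 + 1406*D)
-N((14 - 25)²) = -(24605 + 1406*(14 - 25)²) = -(24605 + 1406*(-11)²) = -(24605 + 1406*121) = -(24605 + 170126) = -1*194731 = -194731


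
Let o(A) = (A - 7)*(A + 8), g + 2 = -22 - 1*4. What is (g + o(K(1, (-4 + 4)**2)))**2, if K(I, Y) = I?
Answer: 6724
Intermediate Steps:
g = -28 (g = -2 + (-22 - 1*4) = -2 + (-22 - 4) = -2 - 26 = -28)
o(A) = (-7 + A)*(8 + A)
(g + o(K(1, (-4 + 4)**2)))**2 = (-28 + (-56 + 1 + 1**2))**2 = (-28 + (-56 + 1 + 1))**2 = (-28 - 54)**2 = (-82)**2 = 6724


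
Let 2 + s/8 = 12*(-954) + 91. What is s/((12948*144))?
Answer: -11359/233064 ≈ -0.048738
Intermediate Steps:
s = -90872 (s = -16 + 8*(12*(-954) + 91) = -16 + 8*(-11448 + 91) = -16 + 8*(-11357) = -16 - 90856 = -90872)
s/((12948*144)) = -90872/(12948*144) = -90872/1864512 = -90872*1/1864512 = -11359/233064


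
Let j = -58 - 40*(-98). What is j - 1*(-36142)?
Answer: 40004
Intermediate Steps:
j = 3862 (j = -58 + 3920 = 3862)
j - 1*(-36142) = 3862 - 1*(-36142) = 3862 + 36142 = 40004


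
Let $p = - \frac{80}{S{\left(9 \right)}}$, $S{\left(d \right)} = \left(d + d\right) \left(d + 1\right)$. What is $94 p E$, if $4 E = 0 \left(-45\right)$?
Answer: $0$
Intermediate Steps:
$E = 0$ ($E = \frac{0 \left(-45\right)}{4} = \frac{1}{4} \cdot 0 = 0$)
$S{\left(d \right)} = 2 d \left(1 + d\right)$
$p = - \frac{4}{9}$ ($p = - \frac{80}{2 \cdot 9 \left(1 + 9\right)} = - \frac{80}{2 \cdot 9 \cdot 10} = - \frac{80}{180} = \left(-80\right) \frac{1}{180} = - \frac{4}{9} \approx -0.44444$)
$94 p E = 94 \left(- \frac{4}{9}\right) 0 = \left(- \frac{376}{9}\right) 0 = 0$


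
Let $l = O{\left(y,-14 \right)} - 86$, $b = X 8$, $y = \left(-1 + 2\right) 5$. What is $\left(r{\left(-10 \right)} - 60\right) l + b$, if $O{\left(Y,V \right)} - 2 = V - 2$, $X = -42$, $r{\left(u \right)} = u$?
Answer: $6664$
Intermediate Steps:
$y = 5$ ($y = 1 \cdot 5 = 5$)
$O{\left(Y,V \right)} = V$ ($O{\left(Y,V \right)} = 2 + \left(V - 2\right) = 2 + \left(-2 + V\right) = V$)
$b = -336$ ($b = \left(-42\right) 8 = -336$)
$l = -100$ ($l = -14 - 86 = -100$)
$\left(r{\left(-10 \right)} - 60\right) l + b = \left(-10 - 60\right) \left(-100\right) - 336 = \left(-70\right) \left(-100\right) - 336 = 7000 - 336 = 6664$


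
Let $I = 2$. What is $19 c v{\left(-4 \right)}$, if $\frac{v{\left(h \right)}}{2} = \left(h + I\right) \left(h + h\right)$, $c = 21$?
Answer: $12768$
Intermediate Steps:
$v{\left(h \right)} = 4 h \left(2 + h\right)$ ($v{\left(h \right)} = 2 \left(h + 2\right) \left(h + h\right) = 2 \left(2 + h\right) 2 h = 2 \cdot 2 h \left(2 + h\right) = 4 h \left(2 + h\right)$)
$19 c v{\left(-4 \right)} = 19 \cdot 21 \cdot 4 \left(-4\right) \left(2 - 4\right) = 399 \cdot 4 \left(-4\right) \left(-2\right) = 399 \cdot 32 = 12768$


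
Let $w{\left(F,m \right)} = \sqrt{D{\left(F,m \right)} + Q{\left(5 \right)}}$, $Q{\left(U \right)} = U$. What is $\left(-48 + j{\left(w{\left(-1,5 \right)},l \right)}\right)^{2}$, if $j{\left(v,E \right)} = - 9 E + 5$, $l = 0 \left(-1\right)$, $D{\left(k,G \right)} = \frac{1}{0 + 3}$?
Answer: $1849$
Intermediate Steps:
$D{\left(k,G \right)} = \frac{1}{3}$
$w{\left(F,m \right)} = \frac{4 \sqrt{3}}{3}$ ($w{\left(F,m \right)} = \sqrt{\frac{1}{3} + 5} = \sqrt{\frac{16}{3}} = \frac{4 \sqrt{3}}{3}$)
$l = 0$
$j{\left(v,E \right)} = 5 - 9 E$
$\left(-48 + j{\left(w{\left(-1,5 \right)},l \right)}\right)^{2} = \left(-48 + \left(5 - 0\right)\right)^{2} = \left(-48 + \left(5 + 0\right)\right)^{2} = \left(-48 + 5\right)^{2} = \left(-43\right)^{2} = 1849$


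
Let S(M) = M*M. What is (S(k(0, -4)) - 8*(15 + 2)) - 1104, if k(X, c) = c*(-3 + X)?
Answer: -1096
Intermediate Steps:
S(M) = M**2
(S(k(0, -4)) - 8*(15 + 2)) - 1104 = ((-4*(-3 + 0))**2 - 8*(15 + 2)) - 1104 = ((-4*(-3))**2 - 8*17) - 1104 = (12**2 - 136) - 1104 = (144 - 136) - 1104 = 8 - 1104 = -1096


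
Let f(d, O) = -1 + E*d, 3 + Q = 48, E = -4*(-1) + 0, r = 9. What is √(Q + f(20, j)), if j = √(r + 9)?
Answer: 2*√31 ≈ 11.136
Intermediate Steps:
E = 4 (E = 4 + 0 = 4)
j = 3*√2 (j = √(9 + 9) = √18 = 3*√2 ≈ 4.2426)
Q = 45 (Q = -3 + 48 = 45)
f(d, O) = -1 + 4*d
√(Q + f(20, j)) = √(45 + (-1 + 4*20)) = √(45 + (-1 + 80)) = √(45 + 79) = √124 = 2*√31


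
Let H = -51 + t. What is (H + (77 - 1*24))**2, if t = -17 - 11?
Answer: 676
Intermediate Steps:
t = -28
H = -79 (H = -51 - 28 = -79)
(H + (77 - 1*24))**2 = (-79 + (77 - 1*24))**2 = (-79 + (77 - 24))**2 = (-79 + 53)**2 = (-26)**2 = 676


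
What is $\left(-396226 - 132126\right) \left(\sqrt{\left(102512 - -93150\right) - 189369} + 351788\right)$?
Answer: $-185867893376 - 528352 \sqrt{6293} \approx -1.8591 \cdot 10^{11}$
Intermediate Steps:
$\left(-396226 - 132126\right) \left(\sqrt{\left(102512 - -93150\right) - 189369} + 351788\right) = - 528352 \left(\sqrt{\left(102512 + 93150\right) - 189369} + 351788\right) = - 528352 \left(\sqrt{195662 - 189369} + 351788\right) = - 528352 \left(\sqrt{6293} + 351788\right) = - 528352 \left(351788 + \sqrt{6293}\right) = -185867893376 - 528352 \sqrt{6293}$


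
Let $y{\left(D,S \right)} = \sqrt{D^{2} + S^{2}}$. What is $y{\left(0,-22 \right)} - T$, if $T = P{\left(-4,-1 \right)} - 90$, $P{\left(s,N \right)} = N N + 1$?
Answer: $110$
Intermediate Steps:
$P{\left(s,N \right)} = 1 + N^{2}$ ($P{\left(s,N \right)} = N^{2} + 1 = 1 + N^{2}$)
$T = -88$ ($T = \left(1 + \left(-1\right)^{2}\right) - 90 = \left(1 + 1\right) - 90 = 2 - 90 = -88$)
$y{\left(0,-22 \right)} - T = \sqrt{0^{2} + \left(-22\right)^{2}} - -88 = \sqrt{0 + 484} + 88 = \sqrt{484} + 88 = 22 + 88 = 110$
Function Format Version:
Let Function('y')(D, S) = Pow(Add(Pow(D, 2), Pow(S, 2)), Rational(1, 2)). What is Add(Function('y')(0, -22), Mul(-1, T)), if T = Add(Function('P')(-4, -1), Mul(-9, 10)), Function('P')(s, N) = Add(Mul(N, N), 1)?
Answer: 110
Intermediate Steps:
Function('P')(s, N) = Add(1, Pow(N, 2)) (Function('P')(s, N) = Add(Pow(N, 2), 1) = Add(1, Pow(N, 2)))
T = -88 (T = Add(Add(1, Pow(-1, 2)), Mul(-9, 10)) = Add(Add(1, 1), -90) = Add(2, -90) = -88)
Add(Function('y')(0, -22), Mul(-1, T)) = Add(Pow(Add(Pow(0, 2), Pow(-22, 2)), Rational(1, 2)), Mul(-1, -88)) = Add(Pow(Add(0, 484), Rational(1, 2)), 88) = Add(Pow(484, Rational(1, 2)), 88) = Add(22, 88) = 110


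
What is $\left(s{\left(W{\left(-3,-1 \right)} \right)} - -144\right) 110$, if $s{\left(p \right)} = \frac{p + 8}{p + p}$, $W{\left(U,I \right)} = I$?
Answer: $15455$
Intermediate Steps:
$s{\left(p \right)} = \frac{8 + p}{2 p}$
$\left(s{\left(W{\left(-3,-1 \right)} \right)} - -144\right) 110 = \left(\frac{8 - 1}{2 \left(-1\right)} - -144\right) 110 = \left(\frac{1}{2} \left(-1\right) 7 + 144\right) 110 = \left(- \frac{7}{2} + 144\right) 110 = \frac{281}{2} \cdot 110 = 15455$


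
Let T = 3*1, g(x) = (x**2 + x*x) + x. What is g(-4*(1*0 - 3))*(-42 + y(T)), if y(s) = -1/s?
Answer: -12700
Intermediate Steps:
g(x) = x + 2*x**2 (g(x) = (x**2 + x**2) + x = 2*x**2 + x = x + 2*x**2)
T = 3
g(-4*(1*0 - 3))*(-42 + y(T)) = ((-4*(1*0 - 3))*(1 + 2*(-4*(1*0 - 3))))*(-42 - 1/3) = ((-4*(0 - 3))*(1 + 2*(-4*(0 - 3))))*(-42 - 1*1/3) = ((-4*(-3))*(1 + 2*(-4*(-3))))*(-42 - 1/3) = (12*(1 + 2*12))*(-127/3) = (12*(1 + 24))*(-127/3) = (12*25)*(-127/3) = 300*(-127/3) = -12700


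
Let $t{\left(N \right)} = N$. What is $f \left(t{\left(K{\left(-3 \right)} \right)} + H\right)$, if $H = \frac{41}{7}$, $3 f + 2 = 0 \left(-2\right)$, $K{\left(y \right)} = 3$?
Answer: $- \frac{124}{21} \approx -5.9048$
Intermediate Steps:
$f = - \frac{2}{3}$ ($f = - \frac{2}{3} + \frac{0 \left(-2\right)}{3} = - \frac{2}{3} + \frac{1}{3} \cdot 0 = - \frac{2}{3} + 0 = - \frac{2}{3} \approx -0.66667$)
$H = \frac{41}{7}$ ($H = 41 \cdot \frac{1}{7} = \frac{41}{7} \approx 5.8571$)
$f \left(t{\left(K{\left(-3 \right)} \right)} + H\right) = - \frac{2 \left(3 + \frac{41}{7}\right)}{3} = \left(- \frac{2}{3}\right) \frac{62}{7} = - \frac{124}{21}$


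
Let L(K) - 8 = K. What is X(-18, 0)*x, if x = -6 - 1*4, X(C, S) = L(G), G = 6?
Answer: -140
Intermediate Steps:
L(K) = 8 + K
X(C, S) = 14 (X(C, S) = 8 + 6 = 14)
x = -10 (x = -6 - 4 = -10)
X(-18, 0)*x = 14*(-10) = -140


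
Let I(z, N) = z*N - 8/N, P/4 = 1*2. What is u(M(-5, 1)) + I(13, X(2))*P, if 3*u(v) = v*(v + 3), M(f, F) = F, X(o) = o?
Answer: 532/3 ≈ 177.33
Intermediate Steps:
P = 8 (P = 4*(1*2) = 4*2 = 8)
I(z, N) = -8/N + N*z (I(z, N) = N*z - 8/N = -8/N + N*z)
u(v) = v*(3 + v)/3 (u(v) = (v*(v + 3))/3 = (v*(3 + v))/3 = v*(3 + v)/3)
u(M(-5, 1)) + I(13, X(2))*P = (1/3)*1*(3 + 1) + (-8/2 + 2*13)*8 = (1/3)*1*4 + (-8*1/2 + 26)*8 = 4/3 + (-4 + 26)*8 = 4/3 + 22*8 = 4/3 + 176 = 532/3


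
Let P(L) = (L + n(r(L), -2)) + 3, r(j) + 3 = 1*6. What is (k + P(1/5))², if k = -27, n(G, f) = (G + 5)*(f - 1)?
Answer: 57121/25 ≈ 2284.8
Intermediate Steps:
r(j) = 3 (r(j) = -3 + 1*6 = -3 + 6 = 3)
n(G, f) = (-1 + f)*(5 + G) (n(G, f) = (5 + G)*(-1 + f) = (-1 + f)*(5 + G))
P(L) = -21 + L (P(L) = (L + (-5 - 1*3 + 5*(-2) + 3*(-2))) + 3 = (L + (-5 - 3 - 10 - 6)) + 3 = (L - 24) + 3 = (-24 + L) + 3 = -21 + L)
(k + P(1/5))² = (-27 + (-21 + 1/5))² = (-27 + (-21 + ⅕))² = (-27 - 104/5)² = (-239/5)² = 57121/25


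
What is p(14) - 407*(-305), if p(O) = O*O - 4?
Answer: 124327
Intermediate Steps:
p(O) = -4 + O² (p(O) = O² - 4 = -4 + O²)
p(14) - 407*(-305) = (-4 + 14²) - 407*(-305) = (-4 + 196) + 124135 = 192 + 124135 = 124327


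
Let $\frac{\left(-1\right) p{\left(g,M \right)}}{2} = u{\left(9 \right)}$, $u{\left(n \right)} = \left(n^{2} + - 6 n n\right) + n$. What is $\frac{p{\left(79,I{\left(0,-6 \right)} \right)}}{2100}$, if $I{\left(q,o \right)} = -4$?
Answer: $\frac{66}{175} \approx 0.37714$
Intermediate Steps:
$u{\left(n \right)} = n - 5 n^{2}$ ($u{\left(n \right)} = \left(n^{2} - 6 n^{2}\right) + n = - 5 n^{2} + n = n - 5 n^{2}$)
$p{\left(g,M \right)} = 792$ ($p{\left(g,M \right)} = - 2 \cdot 9 \left(1 - 45\right) = - 2 \cdot 9 \left(-44\right) = \left(-2\right) \left(-396\right) = 792$)
$\frac{p{\left(79,I{\left(0,-6 \right)} \right)}}{2100} = \frac{792}{2100} = 792 \cdot \frac{1}{2100} = \frac{66}{175}$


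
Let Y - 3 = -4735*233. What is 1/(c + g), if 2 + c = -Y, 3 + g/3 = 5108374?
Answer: 1/16428363 ≈ 6.0870e-8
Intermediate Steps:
g = 15325113 (g = -9 + 3*5108374 = -9 + 15325122 = 15325113)
Y = -1103252 (Y = 3 - 4735*233 = 3 - 1103255 = -1103252)
c = 1103250 (c = -2 - 1*(-1103252) = -2 + 1103252 = 1103250)
1/(c + g) = 1/(1103250 + 15325113) = 1/16428363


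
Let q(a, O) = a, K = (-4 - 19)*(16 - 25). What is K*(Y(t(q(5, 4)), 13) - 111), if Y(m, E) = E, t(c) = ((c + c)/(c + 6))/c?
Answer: -20286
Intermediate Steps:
K = 207 (K = -23*(-9) = 207)
t(c) = 2/(6 + c) (t(c) = ((2*c)/(6 + c))/c = (2*c/(6 + c))/c = 2/(6 + c))
K*(Y(t(q(5, 4)), 13) - 111) = 207*(13 - 111) = 207*(-98) = -20286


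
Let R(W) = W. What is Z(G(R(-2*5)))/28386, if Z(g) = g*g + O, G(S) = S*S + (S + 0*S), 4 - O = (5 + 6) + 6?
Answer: 8087/28386 ≈ 0.28489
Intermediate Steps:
O = -13 (O = 4 - ((5 + 6) + 6) = 4 - (11 + 6) = 4 - 1*17 = 4 - 17 = -13)
G(S) = S + S² (G(S) = S² + (S + 0) = S² + S = S + S²)
Z(g) = -13 + g² (Z(g) = g*g - 13 = g² - 13 = -13 + g²)
Z(G(R(-2*5)))/28386 = (-13 + ((-2*5)*(1 - 2*5))²)/28386 = (-13 + (-10*(1 - 10))²)*(1/28386) = (-13 + (-10*(-9))²)*(1/28386) = (-13 + 90²)*(1/28386) = (-13 + 8100)*(1/28386) = 8087*(1/28386) = 8087/28386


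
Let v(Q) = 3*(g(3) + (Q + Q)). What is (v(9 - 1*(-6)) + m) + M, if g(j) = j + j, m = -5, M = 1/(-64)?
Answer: 6591/64 ≈ 102.98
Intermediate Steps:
M = -1/64 ≈ -0.015625
g(j) = 2*j
v(Q) = 18 + 6*Q (v(Q) = 3*(2*3 + (Q + Q)) = 3*(6 + 2*Q) = 18 + 6*Q)
(v(9 - 1*(-6)) + m) + M = ((18 + 6*(9 - 1*(-6))) - 5) - 1/64 = ((18 + 6*(9 + 6)) - 5) - 1/64 = ((18 + 6*15) - 5) - 1/64 = ((18 + 90) - 5) - 1/64 = (108 - 5) - 1/64 = 103 - 1/64 = 6591/64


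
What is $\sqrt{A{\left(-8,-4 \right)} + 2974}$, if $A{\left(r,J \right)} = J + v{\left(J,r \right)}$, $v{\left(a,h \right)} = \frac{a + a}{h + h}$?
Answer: $\frac{\sqrt{11882}}{2} \approx 54.502$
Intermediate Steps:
$v{\left(a,h \right)} = \frac{a}{h}$ ($v{\left(a,h \right)} = \frac{2 a}{2 h} = 2 a \frac{1}{2 h} = \frac{a}{h}$)
$A{\left(r,J \right)} = J + \frac{J}{r}$
$\sqrt{A{\left(-8,-4 \right)} + 2974} = \sqrt{\left(-4 - \frac{4}{-8}\right) + 2974} = \sqrt{\left(-4 - - \frac{1}{2}\right) + 2974} = \sqrt{\left(-4 + \frac{1}{2}\right) + 2974} = \sqrt{- \frac{7}{2} + 2974} = \sqrt{\frac{5941}{2}} = \frac{\sqrt{11882}}{2}$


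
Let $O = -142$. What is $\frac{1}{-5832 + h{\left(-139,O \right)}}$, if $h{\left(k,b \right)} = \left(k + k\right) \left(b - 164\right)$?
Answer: $\frac{1}{79236} \approx 1.2621 \cdot 10^{-5}$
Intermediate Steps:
$h{\left(k,b \right)} = 2 k \left(-164 + b\right)$
$\frac{1}{-5832 + h{\left(-139,O \right)}} = \frac{1}{-5832 + 2 \left(-139\right) \left(-164 - 142\right)} = \frac{1}{-5832 + 2 \left(-139\right) \left(-306\right)} = \frac{1}{-5832 + 85068} = \frac{1}{79236}$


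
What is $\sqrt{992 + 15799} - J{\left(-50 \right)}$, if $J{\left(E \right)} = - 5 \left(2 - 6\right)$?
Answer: $-20 + \sqrt{16791} \approx 109.58$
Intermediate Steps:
$J{\left(E \right)} = 20$ ($J{\left(E \right)} = \left(-5\right) \left(-4\right) = 20$)
$\sqrt{992 + 15799} - J{\left(-50 \right)} = \sqrt{992 + 15799} - 20 = \sqrt{16791} - 20 = -20 + \sqrt{16791}$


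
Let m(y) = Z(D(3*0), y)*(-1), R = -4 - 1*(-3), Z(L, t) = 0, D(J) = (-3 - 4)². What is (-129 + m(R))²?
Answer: 16641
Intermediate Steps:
D(J) = 49 (D(J) = (-7)² = 49)
R = -1 (R = -4 + 3 = -1)
m(y) = 0 (m(y) = 0*(-1) = 0)
(-129 + m(R))² = (-129 + 0)² = (-129)² = 16641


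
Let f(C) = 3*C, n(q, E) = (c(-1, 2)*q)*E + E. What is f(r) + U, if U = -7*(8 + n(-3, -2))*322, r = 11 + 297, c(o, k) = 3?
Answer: -53172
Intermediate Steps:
n(q, E) = E + 3*E*q (n(q, E) = (3*q)*E + E = 3*E*q + E = E + 3*E*q)
r = 308
U = -54096 (U = -7*(8 - 2*(1 + 3*(-3)))*322 = -7*(8 - 2*(1 - 9))*322 = -7*(8 - 2*(-8))*322 = -7*(8 + 16)*322 = -7*24*322 = -168*322 = -54096)
f(r) + U = 3*308 - 54096 = 924 - 54096 = -53172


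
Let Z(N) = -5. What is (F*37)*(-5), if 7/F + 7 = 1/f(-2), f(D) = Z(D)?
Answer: 6475/36 ≈ 179.86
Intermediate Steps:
f(D) = -5
F = -35/36 (F = 7/(-7 + 1/(-5)) = 7/(-7 - ⅕) = 7/(-36/5) = 7*(-5/36) = -35/36 ≈ -0.97222)
(F*37)*(-5) = -35/36*37*(-5) = -1295/36*(-5) = 6475/36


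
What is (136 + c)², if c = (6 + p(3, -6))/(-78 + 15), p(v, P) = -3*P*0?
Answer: 8145316/441 ≈ 18470.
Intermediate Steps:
p(v, P) = 0
c = -2/21 (c = (6 + 0)/(-78 + 15) = 6/(-63) = 6*(-1/63) = -2/21 ≈ -0.095238)
(136 + c)² = (136 - 2/21)² = (2854/21)² = 8145316/441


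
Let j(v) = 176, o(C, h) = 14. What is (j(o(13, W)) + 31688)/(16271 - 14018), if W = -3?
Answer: 31864/2253 ≈ 14.143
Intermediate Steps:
(j(o(13, W)) + 31688)/(16271 - 14018) = (176 + 31688)/(16271 - 14018) = 31864/2253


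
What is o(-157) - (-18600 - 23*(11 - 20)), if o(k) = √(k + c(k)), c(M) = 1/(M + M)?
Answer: 18393 + I*√15479886/314 ≈ 18393.0 + 12.53*I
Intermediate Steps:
c(M) = 1/(2*M)
o(k) = √(k + 1/(2*k))
o(-157) - (-18600 - 23*(11 - 20)) = √(2/(-157) + 4*(-157))/2 - (-18600 - 23*(11 - 20)) = √(2*(-1/157) - 628)/2 - (-18600 - 23*(-9)) = √(-2/157 - 628)/2 - (-18600 - 1*(-207)) = √(-98598/157)/2 - (-18600 + 207) = (I*√15479886/157)/2 - 1*(-18393) = I*√15479886/314 + 18393 = 18393 + I*√15479886/314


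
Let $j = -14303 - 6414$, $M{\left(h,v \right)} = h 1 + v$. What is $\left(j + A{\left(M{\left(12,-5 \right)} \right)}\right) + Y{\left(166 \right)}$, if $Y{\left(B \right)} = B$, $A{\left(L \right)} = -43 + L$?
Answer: $-20587$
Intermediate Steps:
$M{\left(h,v \right)} = h + v$
$j = -20717$
$\left(j + A{\left(M{\left(12,-5 \right)} \right)}\right) + Y{\left(166 \right)} = \left(-20717 + \left(-43 + \left(12 - 5\right)\right)\right) + 166 = \left(-20717 + \left(-43 + 7\right)\right) + 166 = \left(-20717 - 36\right) + 166 = -20753 + 166 = -20587$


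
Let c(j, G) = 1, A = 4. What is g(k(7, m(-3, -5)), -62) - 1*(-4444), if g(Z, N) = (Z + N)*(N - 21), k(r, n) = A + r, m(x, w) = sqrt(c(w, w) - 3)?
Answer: 8677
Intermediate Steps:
m(x, w) = I*sqrt(2) (m(x, w) = sqrt(1 - 3) = sqrt(-2) = I*sqrt(2))
k(r, n) = 4 + r
g(Z, N) = (-21 + N)*(N + Z) (g(Z, N) = (N + Z)*(-21 + N) = (-21 + N)*(N + Z))
g(k(7, m(-3, -5)), -62) - 1*(-4444) = ((-62)**2 - 21*(-62) - 21*(4 + 7) - 62*(4 + 7)) - 1*(-4444) = (3844 + 1302 - 21*11 - 62*11) + 4444 = (3844 + 1302 - 231 - 682) + 4444 = 4233 + 4444 = 8677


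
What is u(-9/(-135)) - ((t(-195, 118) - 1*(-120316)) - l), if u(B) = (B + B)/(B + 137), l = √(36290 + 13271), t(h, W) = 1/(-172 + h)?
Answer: -45392337821/377276 + √49561 ≈ -1.2009e+5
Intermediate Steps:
l = √49561 ≈ 222.62
u(B) = 2*B/(137 + B) (u(B) = (2*B)/(137 + B) = 2*B/(137 + B))
u(-9/(-135)) - ((t(-195, 118) - 1*(-120316)) - l) = 2*(-9/(-135))/(137 - 9/(-135)) - ((1/(-172 - 195) - 1*(-120316)) - √49561) = 2*(-9*(-1/135))/(137 - 9*(-1/135)) - ((1/(-367) + 120316) - √49561) = 2*(1/15)/(137 + 1/15) - ((-1/367 + 120316) - √49561) = 2*(1/15)/(2056/15) - (44155971/367 - √49561) = 2*(1/15)*(15/2056) + (-44155971/367 + √49561) = 1/1028 + (-44155971/367 + √49561) = -45392337821/377276 + √49561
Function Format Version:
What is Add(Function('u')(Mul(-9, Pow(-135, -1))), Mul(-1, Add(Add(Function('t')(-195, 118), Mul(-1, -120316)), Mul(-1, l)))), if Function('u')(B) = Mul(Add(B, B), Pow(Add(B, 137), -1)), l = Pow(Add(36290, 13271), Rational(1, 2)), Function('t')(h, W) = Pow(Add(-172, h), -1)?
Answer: Add(Rational(-45392337821, 377276), Pow(49561, Rational(1, 2))) ≈ -1.2009e+5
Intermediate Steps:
l = Pow(49561, Rational(1, 2)) ≈ 222.62
Function('u')(B) = Mul(2, B, Pow(Add(137, B), -1)) (Function('u')(B) = Mul(Mul(2, B), Pow(Add(137, B), -1)) = Mul(2, B, Pow(Add(137, B), -1)))
Add(Function('u')(Mul(-9, Pow(-135, -1))), Mul(-1, Add(Add(Function('t')(-195, 118), Mul(-1, -120316)), Mul(-1, l)))) = Add(Mul(2, Mul(-9, Pow(-135, -1)), Pow(Add(137, Mul(-9, Pow(-135, -1))), -1)), Mul(-1, Add(Add(Pow(Add(-172, -195), -1), Mul(-1, -120316)), Mul(-1, Pow(49561, Rational(1, 2)))))) = Add(Mul(2, Mul(-9, Rational(-1, 135)), Pow(Add(137, Mul(-9, Rational(-1, 135))), -1)), Mul(-1, Add(Add(Pow(-367, -1), 120316), Mul(-1, Pow(49561, Rational(1, 2)))))) = Add(Mul(2, Rational(1, 15), Pow(Add(137, Rational(1, 15)), -1)), Mul(-1, Add(Add(Rational(-1, 367), 120316), Mul(-1, Pow(49561, Rational(1, 2)))))) = Add(Mul(2, Rational(1, 15), Pow(Rational(2056, 15), -1)), Mul(-1, Add(Rational(44155971, 367), Mul(-1, Pow(49561, Rational(1, 2)))))) = Add(Mul(2, Rational(1, 15), Rational(15, 2056)), Add(Rational(-44155971, 367), Pow(49561, Rational(1, 2)))) = Add(Rational(1, 1028), Add(Rational(-44155971, 367), Pow(49561, Rational(1, 2)))) = Add(Rational(-45392337821, 377276), Pow(49561, Rational(1, 2)))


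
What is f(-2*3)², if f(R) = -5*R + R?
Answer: 576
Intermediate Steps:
f(R) = -4*R
f(-2*3)² = (-(-8)*3)² = (-4*(-6))² = 24² = 576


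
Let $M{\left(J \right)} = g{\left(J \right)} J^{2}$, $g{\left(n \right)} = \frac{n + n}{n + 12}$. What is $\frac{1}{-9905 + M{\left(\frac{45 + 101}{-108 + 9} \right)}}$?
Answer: $- \frac{5106321}{50581221641} \approx -0.00010095$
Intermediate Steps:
$g{\left(n \right)} = \frac{2 n}{12 + n}$
$M{\left(J \right)} = \frac{2 J^{3}}{12 + J}$ ($M{\left(J \right)} = \frac{2 J}{12 + J} J^{2} = \frac{2 J^{3}}{12 + J}$)
$\frac{1}{-9905 + M{\left(\frac{45 + 101}{-108 + 9} \right)}} = \frac{1}{-9905 + \frac{2 \left(\frac{45 + 101}{-108 + 9}\right)^{3}}{12 + \frac{45 + 101}{-108 + 9}}} = \frac{1}{-9905 + \frac{2 \left(\frac{146}{-99}\right)^{3}}{12 + \frac{146}{-99}}} = \frac{1}{-9905 + \frac{2 \left(146 \left(- \frac{1}{99}\right)\right)^{3}}{12 + 146 \left(- \frac{1}{99}\right)}} = \frac{1}{-9905 + \frac{2 \left(- \frac{146}{99}\right)^{3}}{12 - \frac{146}{99}}} = \frac{1}{-9905 + 2 \left(- \frac{3112136}{970299}\right) \frac{1}{\frac{1042}{99}}} = \frac{1}{-9905 + 2 \left(- \frac{3112136}{970299}\right) \frac{99}{1042}} = \frac{1}{-9905 - \frac{3112136}{5106321}} = \frac{1}{- \frac{50581221641}{5106321}} = - \frac{5106321}{50581221641}$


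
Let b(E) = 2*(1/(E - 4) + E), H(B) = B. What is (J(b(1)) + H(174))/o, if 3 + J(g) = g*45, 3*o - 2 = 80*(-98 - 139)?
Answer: -693/18958 ≈ -0.036554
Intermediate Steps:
b(E) = 2*E + 2/(-4 + E) (b(E) = 2*(1/(-4 + E) + E) = 2*(E + 1/(-4 + E)) = 2*E + 2/(-4 + E))
o = -18958/3 (o = ⅔ + (80*(-98 - 139))/3 = ⅔ + (80*(-237))/3 = ⅔ + (⅓)*(-18960) = ⅔ - 6320 = -18958/3 ≈ -6319.3)
J(g) = -3 + 45*g (J(g) = -3 + g*45 = -3 + 45*g)
(J(b(1)) + H(174))/o = ((-3 + 45*(2*(1 + 1² - 4*1)/(-4 + 1))) + 174)/(-18958/3) = ((-3 + 45*(2*(1 + 1 - 4)/(-3))) + 174)*(-3/18958) = ((-3 + 45*(2*(-⅓)*(-2))) + 174)*(-3/18958) = ((-3 + 45*(4/3)) + 174)*(-3/18958) = ((-3 + 60) + 174)*(-3/18958) = (57 + 174)*(-3/18958) = 231*(-3/18958) = -693/18958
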